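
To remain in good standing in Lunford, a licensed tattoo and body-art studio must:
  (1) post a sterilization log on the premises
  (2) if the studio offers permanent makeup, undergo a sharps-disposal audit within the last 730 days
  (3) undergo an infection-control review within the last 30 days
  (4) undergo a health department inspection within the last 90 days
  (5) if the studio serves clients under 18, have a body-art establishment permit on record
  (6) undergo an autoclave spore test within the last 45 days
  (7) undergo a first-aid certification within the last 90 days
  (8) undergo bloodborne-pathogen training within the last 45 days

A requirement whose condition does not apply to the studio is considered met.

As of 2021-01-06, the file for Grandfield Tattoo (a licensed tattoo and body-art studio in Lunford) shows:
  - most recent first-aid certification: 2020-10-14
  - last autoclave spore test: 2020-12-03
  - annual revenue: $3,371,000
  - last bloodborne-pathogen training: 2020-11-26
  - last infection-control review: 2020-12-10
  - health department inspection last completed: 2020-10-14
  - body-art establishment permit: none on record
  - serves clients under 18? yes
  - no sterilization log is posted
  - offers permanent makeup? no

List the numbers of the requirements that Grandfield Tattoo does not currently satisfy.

1. sterilization log absent → not met
2. condition 'offers permanent makeup' does not hold → requirement n/a → met
3. infection-control review 27 days ago vs limit 30 → met
4. health department inspection 84 days ago vs limit 90 → met
5. condition 'serves clients under 18' holds; body-art establishment permit absent → not met
6. autoclave spore test 34 days ago vs limit 45 → met
7. first-aid certification 84 days ago vs limit 90 → met
8. bloodborne-pathogen training 41 days ago vs limit 45 → met
Not met: 1, 5

1, 5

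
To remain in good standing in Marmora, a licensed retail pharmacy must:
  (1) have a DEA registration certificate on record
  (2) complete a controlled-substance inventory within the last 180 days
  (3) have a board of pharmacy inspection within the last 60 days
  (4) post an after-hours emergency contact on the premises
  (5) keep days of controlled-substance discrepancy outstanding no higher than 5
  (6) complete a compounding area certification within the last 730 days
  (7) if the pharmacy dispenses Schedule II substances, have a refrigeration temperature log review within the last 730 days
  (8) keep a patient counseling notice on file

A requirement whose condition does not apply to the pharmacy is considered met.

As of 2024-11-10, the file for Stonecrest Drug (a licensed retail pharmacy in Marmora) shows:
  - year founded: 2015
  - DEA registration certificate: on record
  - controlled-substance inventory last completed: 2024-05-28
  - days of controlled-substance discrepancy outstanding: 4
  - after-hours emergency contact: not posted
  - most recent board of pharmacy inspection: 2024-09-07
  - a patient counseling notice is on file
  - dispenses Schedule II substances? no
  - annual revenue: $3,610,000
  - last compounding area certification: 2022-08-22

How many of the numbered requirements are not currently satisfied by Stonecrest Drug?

3

1. DEA registration certificate present → met
2. controlled-substance inventory 166 days ago vs limit 180 → met
3. board of pharmacy inspection 64 days ago vs limit 60 → not met
4. after-hours emergency contact absent → not met
5. days of controlled-substance discrepancy outstanding 4 ≤ 5 → met
6. compounding area certification 811 days ago vs limit 730 → not met
7. condition 'dispenses Schedule II substances' does not hold → requirement n/a → met
8. patient counseling notice present → met
Not met: 3 of 8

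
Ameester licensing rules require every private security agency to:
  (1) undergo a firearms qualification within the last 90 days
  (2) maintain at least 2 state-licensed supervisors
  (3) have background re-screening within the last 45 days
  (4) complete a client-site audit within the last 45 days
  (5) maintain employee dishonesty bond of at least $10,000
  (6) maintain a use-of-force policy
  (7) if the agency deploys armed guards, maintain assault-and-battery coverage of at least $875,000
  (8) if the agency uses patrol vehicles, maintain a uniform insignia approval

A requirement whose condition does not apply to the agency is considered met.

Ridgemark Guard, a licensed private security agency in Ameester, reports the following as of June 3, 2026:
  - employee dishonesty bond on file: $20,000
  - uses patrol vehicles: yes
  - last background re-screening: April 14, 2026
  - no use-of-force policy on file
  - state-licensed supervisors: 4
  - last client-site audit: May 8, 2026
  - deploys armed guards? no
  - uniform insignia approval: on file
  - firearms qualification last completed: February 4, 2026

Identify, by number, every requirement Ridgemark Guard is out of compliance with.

1, 3, 6

1. firearms qualification 119 days ago vs limit 90 → not met
2. state-licensed supervisors 4 ≥ 2 → met
3. background re-screening 50 days ago vs limit 45 → not met
4. client-site audit 26 days ago vs limit 45 → met
5. employee dishonesty bond $20,000 ≥ $10,000 → met
6. use-of-force policy absent → not met
7. condition 'deploys armed guards' does not hold → requirement n/a → met
8. condition 'uses patrol vehicles' holds; uniform insignia approval present → met
Not met: 1, 3, 6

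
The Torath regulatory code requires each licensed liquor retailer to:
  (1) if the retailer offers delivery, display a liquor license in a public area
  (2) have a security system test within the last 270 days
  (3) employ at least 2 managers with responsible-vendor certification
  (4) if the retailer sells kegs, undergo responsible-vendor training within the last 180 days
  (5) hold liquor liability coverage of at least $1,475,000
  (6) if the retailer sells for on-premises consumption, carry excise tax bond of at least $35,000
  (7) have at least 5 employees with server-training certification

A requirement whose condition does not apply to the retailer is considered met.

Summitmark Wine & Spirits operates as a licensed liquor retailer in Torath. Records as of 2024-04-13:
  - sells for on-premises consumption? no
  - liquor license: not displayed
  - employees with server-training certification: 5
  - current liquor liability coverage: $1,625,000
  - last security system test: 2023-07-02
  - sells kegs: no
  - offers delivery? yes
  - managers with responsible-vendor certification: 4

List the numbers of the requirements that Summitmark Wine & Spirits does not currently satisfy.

1, 2

1. condition 'offers delivery' holds; liquor license absent → not met
2. security system test 286 days ago vs limit 270 → not met
3. managers with responsible-vendor certification 4 ≥ 2 → met
4. condition 'sells kegs' does not hold → requirement n/a → met
5. liquor liability coverage $1,625,000 ≥ $1,475,000 → met
6. condition 'sells for on-premises consumption' does not hold → requirement n/a → met
7. employees with server-training certification 5 ≥ 5 → met
Not met: 1, 2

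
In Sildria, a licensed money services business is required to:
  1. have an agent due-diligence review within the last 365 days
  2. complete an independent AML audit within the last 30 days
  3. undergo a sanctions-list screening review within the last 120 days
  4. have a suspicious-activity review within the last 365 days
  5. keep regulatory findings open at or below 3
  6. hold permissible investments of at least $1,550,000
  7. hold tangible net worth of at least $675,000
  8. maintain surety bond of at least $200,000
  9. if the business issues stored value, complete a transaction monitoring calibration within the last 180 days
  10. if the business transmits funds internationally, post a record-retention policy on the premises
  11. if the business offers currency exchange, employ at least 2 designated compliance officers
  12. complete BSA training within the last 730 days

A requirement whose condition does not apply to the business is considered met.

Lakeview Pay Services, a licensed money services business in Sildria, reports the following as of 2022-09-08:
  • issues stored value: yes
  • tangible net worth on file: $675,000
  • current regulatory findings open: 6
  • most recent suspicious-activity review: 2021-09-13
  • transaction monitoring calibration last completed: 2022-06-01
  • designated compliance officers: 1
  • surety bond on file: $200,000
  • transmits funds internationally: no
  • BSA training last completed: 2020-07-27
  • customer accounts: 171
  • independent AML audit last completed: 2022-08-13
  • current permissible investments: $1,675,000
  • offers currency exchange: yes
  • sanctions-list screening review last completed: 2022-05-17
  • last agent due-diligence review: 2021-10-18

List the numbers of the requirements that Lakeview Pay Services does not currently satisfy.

5, 11, 12

1. agent due-diligence review 325 days ago vs limit 365 → met
2. independent AML audit 26 days ago vs limit 30 → met
3. sanctions-list screening review 114 days ago vs limit 120 → met
4. suspicious-activity review 360 days ago vs limit 365 → met
5. regulatory findings open 6 > 3 → not met
6. permissible investments $1,675,000 ≥ $1,550,000 → met
7. tangible net worth $675,000 ≥ $675,000 → met
8. surety bond $200,000 ≥ $200,000 → met
9. condition 'issues stored value' holds; transaction monitoring calibration 99 days ago vs limit 180 → met
10. condition 'transmits funds internationally' does not hold → requirement n/a → met
11. condition 'offers currency exchange' holds; designated compliance officers 1 < 2 → not met
12. BSA training 773 days ago vs limit 730 → not met
Not met: 5, 11, 12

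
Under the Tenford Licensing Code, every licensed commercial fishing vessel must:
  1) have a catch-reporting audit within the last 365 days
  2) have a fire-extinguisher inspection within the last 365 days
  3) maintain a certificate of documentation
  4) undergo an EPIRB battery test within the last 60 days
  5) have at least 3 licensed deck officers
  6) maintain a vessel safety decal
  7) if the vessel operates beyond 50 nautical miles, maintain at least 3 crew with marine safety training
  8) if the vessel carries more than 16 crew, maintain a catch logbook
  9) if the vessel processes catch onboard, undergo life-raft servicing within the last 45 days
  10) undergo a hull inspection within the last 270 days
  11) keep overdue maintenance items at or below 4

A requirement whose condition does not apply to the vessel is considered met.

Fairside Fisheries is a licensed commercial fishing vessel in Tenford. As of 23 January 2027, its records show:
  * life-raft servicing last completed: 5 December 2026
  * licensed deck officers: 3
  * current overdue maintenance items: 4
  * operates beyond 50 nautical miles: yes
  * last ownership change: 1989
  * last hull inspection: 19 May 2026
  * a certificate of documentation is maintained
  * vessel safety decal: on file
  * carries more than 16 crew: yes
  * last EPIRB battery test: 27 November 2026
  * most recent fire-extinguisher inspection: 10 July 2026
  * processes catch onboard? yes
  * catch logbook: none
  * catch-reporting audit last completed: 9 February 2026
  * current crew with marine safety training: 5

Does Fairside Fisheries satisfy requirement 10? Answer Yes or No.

Yes

10. hull inspection 249 days ago vs limit 270 → met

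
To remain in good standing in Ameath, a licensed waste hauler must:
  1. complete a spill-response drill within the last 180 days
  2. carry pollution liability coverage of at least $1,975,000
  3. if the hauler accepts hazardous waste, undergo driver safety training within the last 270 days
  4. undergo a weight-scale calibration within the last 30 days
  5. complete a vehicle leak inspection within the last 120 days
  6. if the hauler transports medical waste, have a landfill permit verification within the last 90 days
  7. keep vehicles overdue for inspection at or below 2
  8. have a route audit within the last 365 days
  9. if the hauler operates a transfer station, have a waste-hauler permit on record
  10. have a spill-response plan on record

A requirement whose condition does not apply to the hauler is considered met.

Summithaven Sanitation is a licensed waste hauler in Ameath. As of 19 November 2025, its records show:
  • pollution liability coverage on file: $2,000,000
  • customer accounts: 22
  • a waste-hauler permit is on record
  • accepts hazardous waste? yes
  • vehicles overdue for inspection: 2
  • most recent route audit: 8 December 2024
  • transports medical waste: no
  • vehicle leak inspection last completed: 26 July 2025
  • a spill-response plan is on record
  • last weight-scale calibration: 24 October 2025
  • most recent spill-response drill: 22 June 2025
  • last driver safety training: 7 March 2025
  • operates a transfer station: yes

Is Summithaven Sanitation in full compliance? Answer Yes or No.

Yes

1. spill-response drill 150 days ago vs limit 180 → met
2. pollution liability coverage $2,000,000 ≥ $1,975,000 → met
3. condition 'accepts hazardous waste' holds; driver safety training 257 days ago vs limit 270 → met
4. weight-scale calibration 26 days ago vs limit 30 → met
5. vehicle leak inspection 116 days ago vs limit 120 → met
6. condition 'transports medical waste' does not hold → requirement n/a → met
7. vehicles overdue for inspection 2 ≤ 2 → met
8. route audit 346 days ago vs limit 365 → met
9. condition 'operates a transfer station' holds; waste-hauler permit present → met
10. spill-response plan present → met
All met.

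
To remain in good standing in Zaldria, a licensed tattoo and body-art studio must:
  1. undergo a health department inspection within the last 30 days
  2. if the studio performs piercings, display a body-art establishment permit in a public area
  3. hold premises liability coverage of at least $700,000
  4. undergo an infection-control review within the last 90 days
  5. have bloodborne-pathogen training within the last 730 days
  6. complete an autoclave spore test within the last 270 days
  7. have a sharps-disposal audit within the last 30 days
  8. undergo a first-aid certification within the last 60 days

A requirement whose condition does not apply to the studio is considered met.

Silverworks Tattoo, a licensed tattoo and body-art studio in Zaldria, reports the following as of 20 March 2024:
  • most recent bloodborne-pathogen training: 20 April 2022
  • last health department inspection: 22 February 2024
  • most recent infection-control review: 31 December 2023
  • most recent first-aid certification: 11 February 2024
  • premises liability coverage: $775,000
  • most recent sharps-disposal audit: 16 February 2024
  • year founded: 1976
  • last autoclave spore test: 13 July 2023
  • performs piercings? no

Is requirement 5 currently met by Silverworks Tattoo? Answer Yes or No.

Yes

5. bloodborne-pathogen training 700 days ago vs limit 730 → met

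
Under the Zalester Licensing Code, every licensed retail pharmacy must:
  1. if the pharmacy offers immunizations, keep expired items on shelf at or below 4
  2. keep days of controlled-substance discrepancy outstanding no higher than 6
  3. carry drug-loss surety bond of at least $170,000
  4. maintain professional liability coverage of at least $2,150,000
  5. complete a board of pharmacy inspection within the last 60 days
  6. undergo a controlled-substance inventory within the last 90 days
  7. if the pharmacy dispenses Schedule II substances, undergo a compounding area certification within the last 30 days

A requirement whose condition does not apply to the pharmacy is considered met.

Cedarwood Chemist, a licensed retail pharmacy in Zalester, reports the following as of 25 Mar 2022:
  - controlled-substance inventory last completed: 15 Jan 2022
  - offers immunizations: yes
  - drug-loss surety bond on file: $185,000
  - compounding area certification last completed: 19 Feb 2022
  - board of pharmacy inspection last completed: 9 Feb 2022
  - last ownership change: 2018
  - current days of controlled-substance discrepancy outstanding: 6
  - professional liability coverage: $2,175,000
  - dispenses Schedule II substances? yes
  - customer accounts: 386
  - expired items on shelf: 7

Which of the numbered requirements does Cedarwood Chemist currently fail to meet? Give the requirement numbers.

1, 7

1. condition 'offers immunizations' holds; expired items on shelf 7 > 4 → not met
2. days of controlled-substance discrepancy outstanding 6 ≤ 6 → met
3. drug-loss surety bond $185,000 ≥ $170,000 → met
4. professional liability coverage $2,175,000 ≥ $2,150,000 → met
5. board of pharmacy inspection 44 days ago vs limit 60 → met
6. controlled-substance inventory 69 days ago vs limit 90 → met
7. condition 'dispenses Schedule II substances' holds; compounding area certification 34 days ago vs limit 30 → not met
Not met: 1, 7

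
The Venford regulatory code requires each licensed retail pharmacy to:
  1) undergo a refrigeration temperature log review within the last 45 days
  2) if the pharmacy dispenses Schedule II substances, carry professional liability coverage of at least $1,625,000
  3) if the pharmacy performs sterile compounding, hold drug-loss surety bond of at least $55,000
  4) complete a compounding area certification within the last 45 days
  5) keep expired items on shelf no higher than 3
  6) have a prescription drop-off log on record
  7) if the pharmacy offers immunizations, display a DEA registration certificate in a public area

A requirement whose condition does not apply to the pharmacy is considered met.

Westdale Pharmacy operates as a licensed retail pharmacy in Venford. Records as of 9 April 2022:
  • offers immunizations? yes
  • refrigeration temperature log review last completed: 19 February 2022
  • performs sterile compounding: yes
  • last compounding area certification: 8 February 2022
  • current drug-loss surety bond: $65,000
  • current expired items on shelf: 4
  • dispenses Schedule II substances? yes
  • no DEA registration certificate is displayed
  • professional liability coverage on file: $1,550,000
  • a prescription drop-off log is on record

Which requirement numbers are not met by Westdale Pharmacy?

1. refrigeration temperature log review 49 days ago vs limit 45 → not met
2. condition 'dispenses Schedule II substances' holds; professional liability coverage $1,550,000 < $1,625,000 → not met
3. condition 'performs sterile compounding' holds; drug-loss surety bond $65,000 ≥ $55,000 → met
4. compounding area certification 60 days ago vs limit 45 → not met
5. expired items on shelf 4 > 3 → not met
6. prescription drop-off log present → met
7. condition 'offers immunizations' holds; DEA registration certificate absent → not met
Not met: 1, 2, 4, 5, 7

1, 2, 4, 5, 7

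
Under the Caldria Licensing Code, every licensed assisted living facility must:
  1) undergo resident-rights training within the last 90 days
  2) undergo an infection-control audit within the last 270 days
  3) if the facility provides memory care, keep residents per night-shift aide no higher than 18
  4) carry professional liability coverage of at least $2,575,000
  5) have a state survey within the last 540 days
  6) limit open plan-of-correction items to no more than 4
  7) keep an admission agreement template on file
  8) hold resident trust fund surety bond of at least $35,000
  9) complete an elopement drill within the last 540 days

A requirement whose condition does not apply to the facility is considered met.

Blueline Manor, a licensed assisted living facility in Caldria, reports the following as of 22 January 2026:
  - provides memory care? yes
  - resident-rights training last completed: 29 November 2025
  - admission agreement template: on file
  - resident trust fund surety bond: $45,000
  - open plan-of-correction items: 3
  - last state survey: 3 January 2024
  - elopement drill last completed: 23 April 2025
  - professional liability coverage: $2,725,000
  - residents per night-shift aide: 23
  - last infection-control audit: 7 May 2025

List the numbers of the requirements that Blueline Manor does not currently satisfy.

1. resident-rights training 54 days ago vs limit 90 → met
2. infection-control audit 260 days ago vs limit 270 → met
3. condition 'provides memory care' holds; residents per night-shift aide 23 > 18 → not met
4. professional liability coverage $2,725,000 ≥ $2,575,000 → met
5. state survey 750 days ago vs limit 540 → not met
6. open plan-of-correction items 3 ≤ 4 → met
7. admission agreement template present → met
8. resident trust fund surety bond $45,000 ≥ $35,000 → met
9. elopement drill 274 days ago vs limit 540 → met
Not met: 3, 5

3, 5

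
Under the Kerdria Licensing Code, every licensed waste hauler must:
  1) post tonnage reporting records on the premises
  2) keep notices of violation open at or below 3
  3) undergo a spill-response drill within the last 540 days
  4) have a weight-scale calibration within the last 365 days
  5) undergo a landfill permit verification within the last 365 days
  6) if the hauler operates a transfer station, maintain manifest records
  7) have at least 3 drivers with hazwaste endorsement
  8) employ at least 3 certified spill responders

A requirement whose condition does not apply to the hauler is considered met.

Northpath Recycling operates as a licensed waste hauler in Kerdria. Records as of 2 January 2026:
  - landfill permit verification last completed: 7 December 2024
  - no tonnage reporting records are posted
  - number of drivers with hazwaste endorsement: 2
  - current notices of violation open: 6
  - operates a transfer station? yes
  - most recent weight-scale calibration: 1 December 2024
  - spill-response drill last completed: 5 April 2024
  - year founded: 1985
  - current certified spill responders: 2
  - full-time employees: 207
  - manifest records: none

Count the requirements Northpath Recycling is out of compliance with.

8

1. tonnage reporting records absent → not met
2. notices of violation open 6 > 3 → not met
3. spill-response drill 637 days ago vs limit 540 → not met
4. weight-scale calibration 397 days ago vs limit 365 → not met
5. landfill permit verification 391 days ago vs limit 365 → not met
6. condition 'operates a transfer station' holds; manifest records absent → not met
7. drivers with hazwaste endorsement 2 < 3 → not met
8. certified spill responders 2 < 3 → not met
Not met: 8 of 8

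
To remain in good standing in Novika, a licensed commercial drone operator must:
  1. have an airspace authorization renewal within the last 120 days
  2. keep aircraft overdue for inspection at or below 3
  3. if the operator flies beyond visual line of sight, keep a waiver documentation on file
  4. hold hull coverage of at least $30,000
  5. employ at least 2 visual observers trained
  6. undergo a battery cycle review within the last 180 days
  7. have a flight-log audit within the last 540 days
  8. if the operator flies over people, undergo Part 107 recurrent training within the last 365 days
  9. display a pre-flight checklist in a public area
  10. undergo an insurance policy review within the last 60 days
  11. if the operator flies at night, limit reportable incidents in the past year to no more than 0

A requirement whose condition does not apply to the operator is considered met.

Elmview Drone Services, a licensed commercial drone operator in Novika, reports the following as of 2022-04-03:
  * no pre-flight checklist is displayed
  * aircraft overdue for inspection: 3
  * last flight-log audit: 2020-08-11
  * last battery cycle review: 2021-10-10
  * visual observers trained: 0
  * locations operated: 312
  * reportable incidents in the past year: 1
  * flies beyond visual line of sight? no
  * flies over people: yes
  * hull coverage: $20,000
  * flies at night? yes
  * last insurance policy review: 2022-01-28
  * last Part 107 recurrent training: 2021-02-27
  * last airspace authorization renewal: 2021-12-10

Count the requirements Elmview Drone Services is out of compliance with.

1. airspace authorization renewal 114 days ago vs limit 120 → met
2. aircraft overdue for inspection 3 ≤ 3 → met
3. condition 'flies beyond visual line of sight' does not hold → requirement n/a → met
4. hull coverage $20,000 < $30,000 → not met
5. visual observers trained 0 < 2 → not met
6. battery cycle review 175 days ago vs limit 180 → met
7. flight-log audit 600 days ago vs limit 540 → not met
8. condition 'flies over people' holds; Part 107 recurrent training 400 days ago vs limit 365 → not met
9. pre-flight checklist absent → not met
10. insurance policy review 65 days ago vs limit 60 → not met
11. condition 'flies at night' holds; reportable incidents in the past year 1 > 0 → not met
Not met: 7 of 11

7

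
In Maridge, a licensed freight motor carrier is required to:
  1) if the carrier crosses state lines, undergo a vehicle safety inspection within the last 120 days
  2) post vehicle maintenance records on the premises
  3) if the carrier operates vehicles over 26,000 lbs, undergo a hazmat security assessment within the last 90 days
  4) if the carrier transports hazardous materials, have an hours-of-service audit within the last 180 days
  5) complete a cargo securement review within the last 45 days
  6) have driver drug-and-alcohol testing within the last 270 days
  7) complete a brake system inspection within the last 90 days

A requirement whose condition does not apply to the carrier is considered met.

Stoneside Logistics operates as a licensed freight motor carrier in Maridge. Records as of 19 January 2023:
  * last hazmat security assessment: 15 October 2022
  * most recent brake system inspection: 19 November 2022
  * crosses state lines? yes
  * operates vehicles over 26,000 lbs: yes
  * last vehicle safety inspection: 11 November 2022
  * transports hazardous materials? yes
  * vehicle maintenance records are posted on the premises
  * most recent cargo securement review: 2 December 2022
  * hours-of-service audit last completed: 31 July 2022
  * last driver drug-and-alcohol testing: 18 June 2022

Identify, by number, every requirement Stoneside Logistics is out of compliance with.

3, 5

1. condition 'crosses state lines' holds; vehicle safety inspection 69 days ago vs limit 120 → met
2. vehicle maintenance records present → met
3. condition 'operates vehicles over 26,000 lbs' holds; hazmat security assessment 96 days ago vs limit 90 → not met
4. condition 'transports hazardous materials' holds; hours-of-service audit 172 days ago vs limit 180 → met
5. cargo securement review 48 days ago vs limit 45 → not met
6. driver drug-and-alcohol testing 215 days ago vs limit 270 → met
7. brake system inspection 61 days ago vs limit 90 → met
Not met: 3, 5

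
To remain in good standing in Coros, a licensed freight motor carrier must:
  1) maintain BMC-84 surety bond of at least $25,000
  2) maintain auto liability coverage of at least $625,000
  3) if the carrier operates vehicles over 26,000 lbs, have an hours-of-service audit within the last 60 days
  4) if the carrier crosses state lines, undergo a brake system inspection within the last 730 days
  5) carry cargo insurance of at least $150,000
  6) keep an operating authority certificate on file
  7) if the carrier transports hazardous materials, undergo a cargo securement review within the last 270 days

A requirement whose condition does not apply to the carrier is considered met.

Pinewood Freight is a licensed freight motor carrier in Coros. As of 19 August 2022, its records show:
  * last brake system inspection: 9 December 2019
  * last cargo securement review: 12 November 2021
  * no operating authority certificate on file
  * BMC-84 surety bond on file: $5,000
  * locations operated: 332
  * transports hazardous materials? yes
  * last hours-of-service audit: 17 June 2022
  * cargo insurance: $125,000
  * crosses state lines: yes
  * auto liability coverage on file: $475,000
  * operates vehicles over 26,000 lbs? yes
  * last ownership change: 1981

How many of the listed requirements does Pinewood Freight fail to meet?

7

1. BMC-84 surety bond $5,000 < $25,000 → not met
2. auto liability coverage $475,000 < $625,000 → not met
3. condition 'operates vehicles over 26,000 lbs' holds; hours-of-service audit 63 days ago vs limit 60 → not met
4. condition 'crosses state lines' holds; brake system inspection 984 days ago vs limit 730 → not met
5. cargo insurance $125,000 < $150,000 → not met
6. operating authority certificate absent → not met
7. condition 'transports hazardous materials' holds; cargo securement review 280 days ago vs limit 270 → not met
Not met: 7 of 7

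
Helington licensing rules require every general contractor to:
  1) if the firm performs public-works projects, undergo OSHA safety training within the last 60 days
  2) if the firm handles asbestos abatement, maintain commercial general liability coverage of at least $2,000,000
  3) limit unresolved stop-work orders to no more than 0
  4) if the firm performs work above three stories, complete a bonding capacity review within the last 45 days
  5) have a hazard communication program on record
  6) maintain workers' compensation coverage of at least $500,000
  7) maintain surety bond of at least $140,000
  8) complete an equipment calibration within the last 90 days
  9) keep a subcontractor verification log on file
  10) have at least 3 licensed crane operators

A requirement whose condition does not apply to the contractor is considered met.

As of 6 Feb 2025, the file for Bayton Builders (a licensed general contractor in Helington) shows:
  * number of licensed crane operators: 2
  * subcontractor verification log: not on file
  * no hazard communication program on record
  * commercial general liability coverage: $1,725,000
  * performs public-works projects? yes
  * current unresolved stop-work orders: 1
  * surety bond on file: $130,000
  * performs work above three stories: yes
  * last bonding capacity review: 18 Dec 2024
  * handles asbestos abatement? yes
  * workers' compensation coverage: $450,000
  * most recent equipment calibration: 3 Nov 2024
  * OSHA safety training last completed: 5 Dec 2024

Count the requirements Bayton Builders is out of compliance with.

10

1. condition 'performs public-works projects' holds; OSHA safety training 63 days ago vs limit 60 → not met
2. condition 'handles asbestos abatement' holds; commercial general liability coverage $1,725,000 < $2,000,000 → not met
3. unresolved stop-work orders 1 > 0 → not met
4. condition 'performs work above three stories' holds; bonding capacity review 50 days ago vs limit 45 → not met
5. hazard communication program absent → not met
6. workers' compensation coverage $450,000 < $500,000 → not met
7. surety bond $130,000 < $140,000 → not met
8. equipment calibration 95 days ago vs limit 90 → not met
9. subcontractor verification log absent → not met
10. licensed crane operators 2 < 3 → not met
Not met: 10 of 10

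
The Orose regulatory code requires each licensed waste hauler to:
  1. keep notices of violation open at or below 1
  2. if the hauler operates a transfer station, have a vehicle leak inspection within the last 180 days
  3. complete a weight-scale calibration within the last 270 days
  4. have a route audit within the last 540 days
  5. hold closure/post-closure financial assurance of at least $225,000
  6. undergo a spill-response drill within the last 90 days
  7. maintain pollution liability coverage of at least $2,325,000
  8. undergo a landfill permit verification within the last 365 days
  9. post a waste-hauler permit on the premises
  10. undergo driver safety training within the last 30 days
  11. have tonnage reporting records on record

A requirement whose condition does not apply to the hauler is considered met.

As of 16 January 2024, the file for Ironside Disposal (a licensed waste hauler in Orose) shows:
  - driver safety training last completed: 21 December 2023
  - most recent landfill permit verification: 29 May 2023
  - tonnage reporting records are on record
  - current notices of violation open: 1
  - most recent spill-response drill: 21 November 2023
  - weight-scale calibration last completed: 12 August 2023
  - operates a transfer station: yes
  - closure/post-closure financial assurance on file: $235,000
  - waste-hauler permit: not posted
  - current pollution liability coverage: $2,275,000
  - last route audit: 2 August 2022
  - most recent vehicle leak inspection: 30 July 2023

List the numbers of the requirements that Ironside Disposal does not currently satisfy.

7, 9

1. notices of violation open 1 ≤ 1 → met
2. condition 'operates a transfer station' holds; vehicle leak inspection 170 days ago vs limit 180 → met
3. weight-scale calibration 157 days ago vs limit 270 → met
4. route audit 532 days ago vs limit 540 → met
5. closure/post-closure financial assurance $235,000 ≥ $225,000 → met
6. spill-response drill 56 days ago vs limit 90 → met
7. pollution liability coverage $2,275,000 < $2,325,000 → not met
8. landfill permit verification 232 days ago vs limit 365 → met
9. waste-hauler permit absent → not met
10. driver safety training 26 days ago vs limit 30 → met
11. tonnage reporting records present → met
Not met: 7, 9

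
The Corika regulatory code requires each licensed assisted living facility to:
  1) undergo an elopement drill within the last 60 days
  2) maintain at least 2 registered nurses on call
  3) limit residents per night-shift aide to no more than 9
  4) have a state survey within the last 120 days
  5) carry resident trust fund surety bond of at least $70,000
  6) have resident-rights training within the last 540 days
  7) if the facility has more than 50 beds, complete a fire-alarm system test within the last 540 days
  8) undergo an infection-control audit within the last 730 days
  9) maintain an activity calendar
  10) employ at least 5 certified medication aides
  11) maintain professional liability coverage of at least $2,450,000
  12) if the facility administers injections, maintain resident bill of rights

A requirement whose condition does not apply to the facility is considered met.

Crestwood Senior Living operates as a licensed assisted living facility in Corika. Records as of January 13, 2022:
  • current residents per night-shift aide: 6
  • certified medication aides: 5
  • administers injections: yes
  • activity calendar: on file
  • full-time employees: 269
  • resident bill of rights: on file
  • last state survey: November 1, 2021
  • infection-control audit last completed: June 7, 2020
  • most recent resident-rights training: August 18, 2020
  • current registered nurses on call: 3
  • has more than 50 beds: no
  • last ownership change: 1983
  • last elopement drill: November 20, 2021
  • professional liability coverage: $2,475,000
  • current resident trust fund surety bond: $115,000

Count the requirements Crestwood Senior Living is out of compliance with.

0

1. elopement drill 54 days ago vs limit 60 → met
2. registered nurses on call 3 ≥ 2 → met
3. residents per night-shift aide 6 ≤ 9 → met
4. state survey 73 days ago vs limit 120 → met
5. resident trust fund surety bond $115,000 ≥ $70,000 → met
6. resident-rights training 513 days ago vs limit 540 → met
7. condition 'has more than 50 beds' does not hold → requirement n/a → met
8. infection-control audit 585 days ago vs limit 730 → met
9. activity calendar present → met
10. certified medication aides 5 ≥ 5 → met
11. professional liability coverage $2,475,000 ≥ $2,450,000 → met
12. condition 'administers injections' holds; resident bill of rights present → met
Not met: 0 of 12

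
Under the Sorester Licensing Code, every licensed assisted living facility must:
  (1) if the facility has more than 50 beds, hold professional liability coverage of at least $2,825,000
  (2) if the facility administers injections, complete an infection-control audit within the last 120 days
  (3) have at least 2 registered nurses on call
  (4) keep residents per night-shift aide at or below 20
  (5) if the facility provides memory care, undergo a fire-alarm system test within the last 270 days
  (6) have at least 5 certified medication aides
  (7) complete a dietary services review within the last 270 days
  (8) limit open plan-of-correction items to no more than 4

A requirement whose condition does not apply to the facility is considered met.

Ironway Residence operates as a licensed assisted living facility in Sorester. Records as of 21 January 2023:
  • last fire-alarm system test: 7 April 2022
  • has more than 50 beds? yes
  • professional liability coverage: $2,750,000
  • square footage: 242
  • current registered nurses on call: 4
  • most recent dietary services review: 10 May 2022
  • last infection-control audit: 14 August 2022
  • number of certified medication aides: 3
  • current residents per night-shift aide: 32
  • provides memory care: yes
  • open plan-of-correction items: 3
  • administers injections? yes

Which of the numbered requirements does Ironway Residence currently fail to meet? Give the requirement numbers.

1. condition 'has more than 50 beds' holds; professional liability coverage $2,750,000 < $2,825,000 → not met
2. condition 'administers injections' holds; infection-control audit 160 days ago vs limit 120 → not met
3. registered nurses on call 4 ≥ 2 → met
4. residents per night-shift aide 32 > 20 → not met
5. condition 'provides memory care' holds; fire-alarm system test 289 days ago vs limit 270 → not met
6. certified medication aides 3 < 5 → not met
7. dietary services review 256 days ago vs limit 270 → met
8. open plan-of-correction items 3 ≤ 4 → met
Not met: 1, 2, 4, 5, 6

1, 2, 4, 5, 6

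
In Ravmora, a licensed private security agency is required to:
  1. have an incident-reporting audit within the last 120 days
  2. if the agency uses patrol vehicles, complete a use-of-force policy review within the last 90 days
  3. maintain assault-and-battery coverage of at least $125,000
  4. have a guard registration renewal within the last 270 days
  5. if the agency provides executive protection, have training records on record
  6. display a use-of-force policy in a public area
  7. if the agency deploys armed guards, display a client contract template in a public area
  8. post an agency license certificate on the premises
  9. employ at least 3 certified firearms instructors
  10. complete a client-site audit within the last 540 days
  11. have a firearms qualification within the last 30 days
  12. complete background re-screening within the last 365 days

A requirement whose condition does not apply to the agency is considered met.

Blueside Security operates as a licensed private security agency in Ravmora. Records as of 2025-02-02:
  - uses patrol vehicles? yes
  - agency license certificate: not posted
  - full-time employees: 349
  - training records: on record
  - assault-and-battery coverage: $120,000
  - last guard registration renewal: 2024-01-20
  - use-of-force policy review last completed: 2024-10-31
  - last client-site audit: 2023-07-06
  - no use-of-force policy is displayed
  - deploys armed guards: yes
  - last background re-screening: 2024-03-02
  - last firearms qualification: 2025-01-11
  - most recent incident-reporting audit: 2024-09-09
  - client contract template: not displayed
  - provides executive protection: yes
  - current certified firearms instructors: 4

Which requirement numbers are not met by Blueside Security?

1. incident-reporting audit 146 days ago vs limit 120 → not met
2. condition 'uses patrol vehicles' holds; use-of-force policy review 94 days ago vs limit 90 → not met
3. assault-and-battery coverage $120,000 < $125,000 → not met
4. guard registration renewal 379 days ago vs limit 270 → not met
5. condition 'provides executive protection' holds; training records present → met
6. use-of-force policy absent → not met
7. condition 'deploys armed guards' holds; client contract template absent → not met
8. agency license certificate absent → not met
9. certified firearms instructors 4 ≥ 3 → met
10. client-site audit 577 days ago vs limit 540 → not met
11. firearms qualification 22 days ago vs limit 30 → met
12. background re-screening 337 days ago vs limit 365 → met
Not met: 1, 2, 3, 4, 6, 7, 8, 10

1, 2, 3, 4, 6, 7, 8, 10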